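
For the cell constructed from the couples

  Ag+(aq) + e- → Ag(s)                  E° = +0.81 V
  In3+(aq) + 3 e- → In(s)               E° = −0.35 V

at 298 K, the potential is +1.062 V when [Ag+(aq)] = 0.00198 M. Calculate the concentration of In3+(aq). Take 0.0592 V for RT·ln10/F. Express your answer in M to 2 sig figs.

0.00072 M

The Ag⁺/Ag couple has the larger reduction potential, so it is the cathode: E°cell = +0.81 − (−0.35) = +1.16 V and n = 3.
Rearranging E = E° − (0.0592/n)·log Q gives log Q = 3(+1.16 − (+1.062))/0.0592 = 4.966.
The balanced reaction is 3 Ag+(aq) + In(s) → 3 Ag(s) + In3+(aq), so Q = [In3+(aq)] / [Ag+(aq)]^3.
Solving for the unknown gives log [In3+(aq)] = −3.144, so [In3+(aq)] ≈ 0.00072 M.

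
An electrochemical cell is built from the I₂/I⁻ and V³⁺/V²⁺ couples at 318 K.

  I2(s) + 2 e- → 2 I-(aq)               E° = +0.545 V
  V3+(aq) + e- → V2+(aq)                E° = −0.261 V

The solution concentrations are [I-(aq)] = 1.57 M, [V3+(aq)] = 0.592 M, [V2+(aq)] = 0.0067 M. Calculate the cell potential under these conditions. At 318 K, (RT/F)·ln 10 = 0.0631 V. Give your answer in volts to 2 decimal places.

Since E°(I₂/I⁻) > E°(V³⁺/V²⁺), I₂/I⁻ serves as the cathode.
E°cell = +0.545 − (−0.261) = +0.806 V, with n = 2 electrons transferred.
For the overall reaction I2(s) + 2 V2+(aq) → 2 I-(aq) + 2 V3+(aq), Q = ([I-(aq)]^2·[V3+(aq)]^2) / [V2+(aq)]^2 = 1.92×10^4, giving log Q = 4.284.
Applying E = E° − (RT ln10/nF)·log Q gives +0.806 − (0.0631/2)(4.284) = +0.67 V.

+0.67 V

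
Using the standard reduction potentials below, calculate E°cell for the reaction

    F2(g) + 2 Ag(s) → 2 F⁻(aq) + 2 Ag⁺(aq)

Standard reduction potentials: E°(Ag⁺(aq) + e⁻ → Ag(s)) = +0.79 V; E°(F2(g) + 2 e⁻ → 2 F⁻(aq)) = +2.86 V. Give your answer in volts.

In the reaction as written, F2(g) is reduced (cathode) and Ag⁺(aq) is produced by oxidation at the anode.
E°cell = E°(cathode) − E°(anode) = +2.86 − (+0.79) = +2.07 V.

+2.07 V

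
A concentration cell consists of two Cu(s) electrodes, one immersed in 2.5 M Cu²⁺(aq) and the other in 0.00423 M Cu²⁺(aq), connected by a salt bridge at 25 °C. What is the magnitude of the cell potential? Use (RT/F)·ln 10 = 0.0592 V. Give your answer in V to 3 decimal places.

0.082 V

For a concentration cell E°cell = 0, since both electrodes use the same couple.
The compartment with the higher Cu²⁺(aq) concentration (2.5 M) acts as the cathode; ions are reduced there and produced at the dilute (0.00423 M) anode.
With n = 2, Ecell = −(0.0592/2)·log([dilute]/[conc]) = −(0.0592/2)·log(0.00423/2.5) = +0.082 V.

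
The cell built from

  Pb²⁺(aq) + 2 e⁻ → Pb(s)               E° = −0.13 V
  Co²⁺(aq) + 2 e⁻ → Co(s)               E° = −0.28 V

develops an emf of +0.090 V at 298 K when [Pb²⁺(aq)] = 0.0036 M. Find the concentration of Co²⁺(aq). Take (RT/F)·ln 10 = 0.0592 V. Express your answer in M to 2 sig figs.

0.38 M

With Pb²⁺/Pb at the cathode and Co²⁺/Co at the anode, E°cell = −0.13 − (−0.28) = +0.15 V (n = 2).
From the Nernst equation, log Q = n(E° − E)/0.0592 = 2·(+0.15 − (+0.090))/0.0592 = 2.027.
Balancing electrons gives Pb²⁺(aq) + Co(s) → Pb(s) + Co²⁺(aq); thus Q = [Co²⁺(aq)] / [Pb²⁺(aq)].
Solving for the unknown gives log [Co²⁺(aq)] = −0.417, so [Co²⁺(aq)] ≈ 0.38 M.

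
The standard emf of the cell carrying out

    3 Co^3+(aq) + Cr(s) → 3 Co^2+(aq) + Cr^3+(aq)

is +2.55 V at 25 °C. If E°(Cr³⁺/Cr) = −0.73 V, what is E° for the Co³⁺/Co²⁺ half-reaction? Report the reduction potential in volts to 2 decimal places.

In the reaction as written the Co³⁺/Co²⁺ couple is reduced (cathode) and Cr³⁺/Cr is oxidized (anode), so E°cell = E°(Co³⁺/Co²⁺) − E°(Cr³⁺/Cr).
E°(Co³⁺/Co²⁺) = E°cell + E°(anode) = +2.55 + (−0.73) = +1.82 V.

+1.82 V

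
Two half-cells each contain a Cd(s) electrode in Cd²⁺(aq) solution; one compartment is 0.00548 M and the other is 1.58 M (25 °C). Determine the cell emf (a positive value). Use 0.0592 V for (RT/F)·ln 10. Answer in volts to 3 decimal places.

0.073 V

For a concentration cell E°cell = 0, since both electrodes use the same couple.
The compartment with the higher Cd²⁺(aq) concentration (1.58 M) acts as the cathode; ions are reduced there and produced at the dilute (0.00548 M) anode.
With n = 2, Ecell = −(0.0592/2)·log([dilute]/[conc]) = −(0.0592/2)·log(0.00548/1.58) = +0.073 V.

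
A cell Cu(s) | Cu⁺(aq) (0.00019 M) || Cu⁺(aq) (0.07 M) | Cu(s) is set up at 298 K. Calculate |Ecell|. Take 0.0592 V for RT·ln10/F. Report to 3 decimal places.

0.152 V

For a concentration cell E°cell = 0, since both electrodes use the same couple.
The compartment with the higher Cu⁺(aq) concentration (0.07 M) acts as the cathode; ions are reduced there and produced at the dilute (0.00019 M) anode.
With n = 1, Ecell = −(0.0592/1)·log([dilute]/[conc]) = −(0.0592/1)·log(0.00019/0.07) = +0.152 V.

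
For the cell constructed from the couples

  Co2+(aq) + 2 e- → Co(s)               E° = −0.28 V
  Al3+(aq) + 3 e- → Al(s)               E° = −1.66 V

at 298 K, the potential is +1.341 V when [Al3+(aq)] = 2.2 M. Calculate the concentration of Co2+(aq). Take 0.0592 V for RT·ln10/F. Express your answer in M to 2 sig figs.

0.081 M

With Co²⁺/Co at the cathode and Al³⁺/Al at the anode, E°cell = −0.28 − (−1.66) = +1.38 V (n = 6).
From the Nernst equation, log Q = n(E° − E)/0.0592 = 6·(+1.38 − (+1.341))/0.0592 = 3.953.
The balanced reaction is 3 Co2+(aq) + 2 Al(s) → 3 Co(s) + 2 Al3+(aq), so Q = [Al3+(aq)]^2 / [Co2+(aq)]^3.
Substituting the known concentrations and solving, log [Co2+(aq)] = −1.089 and [Co2+(aq)] = 0.081 M.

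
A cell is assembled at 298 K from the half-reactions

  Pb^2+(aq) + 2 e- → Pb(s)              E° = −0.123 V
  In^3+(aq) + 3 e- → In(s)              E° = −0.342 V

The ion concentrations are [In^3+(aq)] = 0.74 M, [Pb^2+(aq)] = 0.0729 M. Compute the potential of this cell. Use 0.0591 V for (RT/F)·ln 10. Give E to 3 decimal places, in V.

+0.188 V

Pb²⁺/Pb is reduced (cathode, E° = −0.123 V) and In³⁺/In is oxidized (anode).
E°cell = E°cat − E°an = −0.123 − (−0.342) = +0.219 V; n = 6.
The balanced reaction is 3 Pb^2+(aq) + 2 In(s) → 3 Pb(s) + 2 In^3+(aq), so Q = [In^3+(aq)]^2 / [Pb^2+(aq)]^3 = 1.41×10^3 and log Q = 3.150.
E = E° − (0.0591/n)·log Q = +0.219 − (0.0591/6)(3.150) = +0.188 V.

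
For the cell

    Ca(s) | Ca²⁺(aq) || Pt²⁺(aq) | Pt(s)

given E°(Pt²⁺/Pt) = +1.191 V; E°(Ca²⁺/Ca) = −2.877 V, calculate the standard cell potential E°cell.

+4.068 V

By convention the left-hand electrode in cell notation is the anode (oxidation) and the right-hand electrode is the cathode (reduction).
E°cell = E°(right) − E°(left) = +1.191 − (−2.877) = +4.068 V.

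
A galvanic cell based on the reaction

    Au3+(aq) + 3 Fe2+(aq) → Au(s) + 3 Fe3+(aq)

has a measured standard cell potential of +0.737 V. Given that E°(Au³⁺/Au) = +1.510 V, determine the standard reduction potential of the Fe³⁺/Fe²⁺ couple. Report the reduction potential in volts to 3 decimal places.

In the reaction as written the Au³⁺/Au couple is reduced (cathode) and Fe³⁺/Fe²⁺ is oxidized (anode), so E°cell = E°(Au³⁺/Au) − E°(Fe³⁺/Fe²⁺).
E°(Fe³⁺/Fe²⁺) = E°(cathode) − E°cell = +1.510 − (+0.737) = +0.773 V.

+0.773 V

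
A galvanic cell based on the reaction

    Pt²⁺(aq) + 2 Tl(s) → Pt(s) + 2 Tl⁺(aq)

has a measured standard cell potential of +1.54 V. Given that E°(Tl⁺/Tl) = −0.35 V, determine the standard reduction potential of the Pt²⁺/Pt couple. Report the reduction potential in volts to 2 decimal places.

In the reaction as written the Pt²⁺/Pt couple is reduced (cathode) and Tl⁺/Tl is oxidized (anode), so E°cell = E°(Pt²⁺/Pt) − E°(Tl⁺/Tl).
E°(Pt²⁺/Pt) = E°cell + E°(anode) = +1.54 + (−0.35) = +1.19 V.

+1.19 V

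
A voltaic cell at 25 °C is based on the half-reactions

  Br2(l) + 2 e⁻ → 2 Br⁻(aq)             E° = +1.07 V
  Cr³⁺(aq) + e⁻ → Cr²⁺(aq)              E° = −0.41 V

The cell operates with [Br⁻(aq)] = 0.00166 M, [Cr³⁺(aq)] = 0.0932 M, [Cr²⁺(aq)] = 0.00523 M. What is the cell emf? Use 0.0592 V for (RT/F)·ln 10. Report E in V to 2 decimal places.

The Br₂/Br⁻ couple has the more positive E°, so it is the cathode; Cr³⁺/Cr²⁺ is the anode.
E°cell = +1.07 − (−0.41) = +1.48 V, with n = 2 electrons transferred.
For the overall reaction Br2(l) + 2 Cr²⁺(aq) → 2 Br⁻(aq) + 2 Cr³⁺(aq), Q = ([Br⁻(aq)]^2·[Cr³⁺(aq)]^2) / [Cr²⁺(aq)]^2 = 0.000875, giving log Q = −3.058.
Applying E = E° − (RT ln10/nF)·log Q gives +1.48 − (0.0592/2)(−3.058) = +1.57 V.

+1.57 V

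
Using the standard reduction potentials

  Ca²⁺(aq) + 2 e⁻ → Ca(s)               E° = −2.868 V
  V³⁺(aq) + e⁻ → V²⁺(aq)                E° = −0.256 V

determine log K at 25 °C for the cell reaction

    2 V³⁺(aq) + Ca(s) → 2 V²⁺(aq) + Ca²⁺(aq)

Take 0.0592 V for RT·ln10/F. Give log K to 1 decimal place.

The V³⁺/V²⁺ couple is reduced (cathode); E°cell = −0.256 − (−2.868) = +2.612 V with n = 2.
At equilibrium E = 0, so log K = nE°cell / 0.0592 = (2)(+2.612) / 0.0592 = 88.2.

log K = 88.2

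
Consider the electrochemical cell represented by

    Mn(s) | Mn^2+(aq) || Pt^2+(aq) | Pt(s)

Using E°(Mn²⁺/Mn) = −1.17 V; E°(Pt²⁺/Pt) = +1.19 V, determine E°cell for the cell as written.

By convention the left-hand electrode in cell notation is the anode (oxidation) and the right-hand electrode is the cathode (reduction).
E°cell = E°(right) − E°(left) = +1.19 − (−1.17) = +2.36 V.

+2.36 V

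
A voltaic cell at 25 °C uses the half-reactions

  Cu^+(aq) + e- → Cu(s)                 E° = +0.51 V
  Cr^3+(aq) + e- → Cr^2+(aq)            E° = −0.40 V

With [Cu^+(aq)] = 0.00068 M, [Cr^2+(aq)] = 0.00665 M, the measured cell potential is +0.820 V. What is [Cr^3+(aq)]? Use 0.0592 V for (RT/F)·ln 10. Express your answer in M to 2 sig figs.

The Cu⁺/Cu couple has the larger reduction potential, so it is the cathode: E°cell = +0.51 − (−0.40) = +0.91 V and n = 1.
Rearranging E = E° − (0.0592/n)·log Q gives log Q = 1(+0.91 − (+0.820))/0.0592 = 1.520.
The balanced reaction is Cu^+(aq) + Cr^2+(aq) → Cu(s) + Cr^3+(aq), so Q = [Cr^3+(aq)] / ([Cu^+(aq)]·[Cr^2+(aq)]).
Solving for the unknown gives log [Cr^3+(aq)] = −3.825, so [Cr^3+(aq)] ≈ 0.00015 M.

0.00015 M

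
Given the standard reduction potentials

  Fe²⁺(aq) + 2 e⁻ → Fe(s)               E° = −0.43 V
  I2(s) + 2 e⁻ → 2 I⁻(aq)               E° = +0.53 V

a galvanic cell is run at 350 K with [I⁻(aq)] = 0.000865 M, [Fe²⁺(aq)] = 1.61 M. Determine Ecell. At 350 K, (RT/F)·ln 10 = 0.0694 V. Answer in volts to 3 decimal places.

I₂/I⁻ is reduced (cathode, E° = +0.53 V) and Fe²⁺/Fe is oxidized (anode).
E°cell = +0.53 − (−0.43) = +0.96 V, with n = 2 electrons transferred.
The balanced reaction is I2(s) + Fe(s) → 2 I⁻(aq) + Fe²⁺(aq), so Q = [I⁻(aq)]^2·[Fe²⁺(aq)] = 1.2×10^−6 and log Q = −5.919.
By the Nernst equation, E = +0.96 − (0.0694/2)·(−5.919) = +1.165 V.

+1.165 V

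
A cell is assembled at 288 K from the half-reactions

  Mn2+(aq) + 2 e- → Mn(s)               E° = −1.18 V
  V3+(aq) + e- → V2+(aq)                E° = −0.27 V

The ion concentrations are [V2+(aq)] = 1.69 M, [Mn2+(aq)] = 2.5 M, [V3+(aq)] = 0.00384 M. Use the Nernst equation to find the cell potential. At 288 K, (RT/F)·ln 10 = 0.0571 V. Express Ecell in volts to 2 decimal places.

The V³⁺/V²⁺ couple has the more positive E°, so it is the cathode; Mn²⁺/Mn is the anode.
E°cell = E°cat − E°an = −0.27 − (−1.18) = +0.91 V; n = 2.
Balancing gives 2 V3+(aq) + Mn(s) → 2 V2+(aq) + Mn2+(aq); hence Q = ([V2+(aq)]^2·[Mn2+(aq)]) / [V3+(aq)]^2 = 4.84×10^5 (log Q = 5.685).
By the Nernst equation, E = +0.91 − (0.0571/2)·(5.685) = +0.75 V.

+0.75 V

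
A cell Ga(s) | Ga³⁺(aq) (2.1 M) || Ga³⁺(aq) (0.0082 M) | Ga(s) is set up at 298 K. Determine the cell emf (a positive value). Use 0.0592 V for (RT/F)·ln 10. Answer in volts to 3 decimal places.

0.048 V

For a concentration cell E°cell = 0, since both electrodes use the same couple.
The compartment with the higher Ga³⁺(aq) concentration (2.1 M) acts as the cathode; ions are reduced there and produced at the dilute (0.0082 M) anode.
With n = 3, Ecell = −(0.0592/3)·log([dilute]/[conc]) = −(0.0592/3)·log(0.0082/2.1) = +0.048 V.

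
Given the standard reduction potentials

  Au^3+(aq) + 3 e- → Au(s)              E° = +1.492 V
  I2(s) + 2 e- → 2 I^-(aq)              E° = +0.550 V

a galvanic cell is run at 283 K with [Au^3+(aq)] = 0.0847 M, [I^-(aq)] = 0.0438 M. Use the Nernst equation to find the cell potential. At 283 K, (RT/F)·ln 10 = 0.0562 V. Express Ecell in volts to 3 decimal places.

Au³⁺/Au is reduced (cathode, E° = +1.492 V) and I₂/I⁻ is oxidized (anode).
E°cell = E°cat − E°an = +1.492 − (+0.550) = +0.942 V; n = 6.
The balanced reaction is 2 Au^3+(aq) + 6 I^-(aq) → 2 Au(s) + 3 I2(s), so Q = 1 / ([Au^3+(aq)]^2·[I^-(aq)]^6) = 1.97×10^10 and log Q = 10.295.
E = E° − (0.0562/n)·log Q = +0.942 − (0.0562/6)(10.295) = +0.846 V.

+0.846 V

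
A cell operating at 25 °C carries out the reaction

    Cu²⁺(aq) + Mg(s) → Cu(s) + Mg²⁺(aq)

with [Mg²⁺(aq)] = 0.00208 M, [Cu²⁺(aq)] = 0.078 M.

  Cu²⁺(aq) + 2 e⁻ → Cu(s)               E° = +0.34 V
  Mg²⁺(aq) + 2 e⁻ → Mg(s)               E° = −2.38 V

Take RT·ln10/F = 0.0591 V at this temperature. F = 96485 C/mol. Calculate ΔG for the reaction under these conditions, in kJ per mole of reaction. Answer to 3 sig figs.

E°cell = +0.34 − (−2.38) = +2.72 V; the balanced reaction transfers n = 2 electrons.
Q = [Mg²⁺(aq)] / [Cu²⁺(aq)] = 0.0267, so log Q = −1.574 and E = +2.72 − (0.0591/2)(−1.574) = +2.7665 V.
Then ΔG = −nFE = −2 × 96485 × +2.7665 J/mol = −534 kJ/mol.

−534 kJ/mol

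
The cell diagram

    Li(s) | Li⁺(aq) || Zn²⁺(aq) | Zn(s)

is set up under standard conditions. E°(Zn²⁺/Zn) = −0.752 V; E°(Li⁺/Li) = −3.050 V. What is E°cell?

By convention the left-hand electrode in cell notation is the anode (oxidation) and the right-hand electrode is the cathode (reduction).
E°cell = E°(right) − E°(left) = −0.752 − (−3.050) = +2.298 V.

+2.298 V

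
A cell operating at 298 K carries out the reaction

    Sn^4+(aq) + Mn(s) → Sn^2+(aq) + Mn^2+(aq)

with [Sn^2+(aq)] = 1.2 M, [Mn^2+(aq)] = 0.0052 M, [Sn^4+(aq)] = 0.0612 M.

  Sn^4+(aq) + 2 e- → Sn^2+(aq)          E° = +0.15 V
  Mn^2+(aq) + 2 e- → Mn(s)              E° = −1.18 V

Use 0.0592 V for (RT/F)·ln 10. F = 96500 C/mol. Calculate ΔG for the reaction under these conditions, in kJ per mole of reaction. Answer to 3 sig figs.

E°cell = +0.15 − (−1.18) = +1.33 V; the balanced reaction transfers n = 2 electrons.
Here Q = ([Sn^2+(aq)]·[Mn^2+(aq)]) / [Sn^4+(aq)] = 0.102 (log Q = −0.992), giving E = +1.33 − (0.0592/2)·(−0.992) = +1.3594 V.
Finally ΔG = −nFE = −(2)(96500 C/mol)(+1.3594 V) = −262 kJ/mol.

−262 kJ/mol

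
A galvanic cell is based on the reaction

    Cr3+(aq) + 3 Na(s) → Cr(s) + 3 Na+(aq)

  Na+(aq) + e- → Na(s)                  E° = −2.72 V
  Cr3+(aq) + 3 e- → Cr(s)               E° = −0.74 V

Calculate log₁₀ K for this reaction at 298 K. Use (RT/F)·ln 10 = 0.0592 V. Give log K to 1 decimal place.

The Cr³⁺/Cr couple is reduced (cathode); E°cell = −0.74 − (−2.72) = +1.98 V with n = 3.
At equilibrium E = 0, so log K = nE°cell / 0.0592 = (3)(+1.98) / 0.0592 = 100.3.

log K = 100.3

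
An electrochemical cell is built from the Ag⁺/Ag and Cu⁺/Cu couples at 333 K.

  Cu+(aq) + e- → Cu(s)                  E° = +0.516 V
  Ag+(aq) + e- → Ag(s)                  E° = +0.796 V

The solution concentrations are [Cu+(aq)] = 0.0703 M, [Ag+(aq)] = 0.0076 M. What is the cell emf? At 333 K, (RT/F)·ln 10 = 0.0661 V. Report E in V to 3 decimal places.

Since E°(Ag⁺/Ag) > E°(Cu⁺/Cu), Ag⁺/Ag serves as the cathode.
E°cell = +0.796 − (+0.516) = +0.280 V, with n = 1 electron transferred.
For the overall reaction Ag+(aq) + Cu(s) → Ag(s) + Cu+(aq), Q = [Cu+(aq)] / [Ag+(aq)] = 9.25, giving log Q = 0.966.
E = E° − (0.0661/n)·log Q = +0.280 − (0.0661/1)(0.966) = +0.216 V.

+0.216 V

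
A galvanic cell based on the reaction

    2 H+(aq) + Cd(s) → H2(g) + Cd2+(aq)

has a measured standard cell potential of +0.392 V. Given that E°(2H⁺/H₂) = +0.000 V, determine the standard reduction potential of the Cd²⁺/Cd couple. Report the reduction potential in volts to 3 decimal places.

In the reaction as written the 2H⁺/H₂ couple is reduced (cathode) and Cd²⁺/Cd is oxidized (anode), so E°cell = E°(2H⁺/H₂) − E°(Cd²⁺/Cd).
E°(Cd²⁺/Cd) = E°(cathode) − E°cell = +0.000 − (+0.392) = −0.392 V.

−0.392 V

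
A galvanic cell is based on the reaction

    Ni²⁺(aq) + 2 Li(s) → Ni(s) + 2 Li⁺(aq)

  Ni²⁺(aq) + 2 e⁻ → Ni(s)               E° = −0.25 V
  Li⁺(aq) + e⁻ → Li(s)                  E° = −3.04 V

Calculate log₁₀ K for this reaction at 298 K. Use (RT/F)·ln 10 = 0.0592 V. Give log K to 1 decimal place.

The Ni²⁺/Ni couple is reduced (cathode); E°cell = −0.25 − (−3.04) = +2.79 V with n = 2.
At equilibrium E = 0, so log K = nE°cell / 0.0592 = (2)(+2.79) / 0.0592 = 94.3.

log K = 94.3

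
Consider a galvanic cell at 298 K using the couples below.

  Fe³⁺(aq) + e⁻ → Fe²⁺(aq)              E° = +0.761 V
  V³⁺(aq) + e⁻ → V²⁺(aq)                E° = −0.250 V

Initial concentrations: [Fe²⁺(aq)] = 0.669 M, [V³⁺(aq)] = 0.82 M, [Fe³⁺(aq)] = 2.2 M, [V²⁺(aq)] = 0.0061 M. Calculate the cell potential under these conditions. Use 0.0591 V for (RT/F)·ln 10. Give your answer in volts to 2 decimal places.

+0.92 V

The Fe³⁺/Fe²⁺ couple has the more positive E°, so it is the cathode; V³⁺/V²⁺ is the anode.
E°cell = E°cat − E°an = +0.761 − (−0.250) = +1.011 V; n = 1.
For the overall reaction Fe³⁺(aq) + V²⁺(aq) → Fe²⁺(aq) + V³⁺(aq), Q = ([Fe²⁺(aq)]·[V³⁺(aq)]) / ([Fe³⁺(aq)]·[V²⁺(aq)]) = 40.9, giving log Q = 1.611.
Applying E = E° − (RT ln10/nF)·log Q gives +1.011 − (0.0591/1)(1.611) = +0.92 V.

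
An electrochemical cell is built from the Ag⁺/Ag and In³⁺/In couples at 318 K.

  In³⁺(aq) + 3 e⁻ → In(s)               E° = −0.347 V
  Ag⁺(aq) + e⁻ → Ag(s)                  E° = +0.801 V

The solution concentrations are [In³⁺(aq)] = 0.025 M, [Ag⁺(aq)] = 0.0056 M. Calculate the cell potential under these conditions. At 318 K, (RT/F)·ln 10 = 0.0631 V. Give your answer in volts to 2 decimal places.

Ag⁺/Ag is reduced (cathode, E° = +0.801 V) and In³⁺/In is oxidized (anode).
E°cell = E°cat − E°an = +0.801 − (−0.347) = +1.148 V; n = 3.
The balanced reaction is 3 Ag⁺(aq) + In(s) → 3 Ag(s) + In³⁺(aq), so Q = [In³⁺(aq)] / [Ag⁺(aq)]^3 = 1.42×10^5 and log Q = 5.153.
By the Nernst equation, E = +1.148 − (0.0631/3)·(5.153) = +1.04 V.

+1.04 V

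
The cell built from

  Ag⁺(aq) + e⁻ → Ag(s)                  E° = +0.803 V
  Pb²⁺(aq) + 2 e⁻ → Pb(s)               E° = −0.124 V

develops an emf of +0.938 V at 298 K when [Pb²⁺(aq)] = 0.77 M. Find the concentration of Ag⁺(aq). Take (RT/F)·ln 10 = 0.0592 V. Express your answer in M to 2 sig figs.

The Ag⁺/Ag couple has the larger reduction potential, so it is the cathode: E°cell = +0.803 − (−0.124) = +0.927 V and n = 2.
Since E = E° − (0.0592/n)·log Q, log Q = n(E° − E)/0.0592 = −0.372.
For 2 Ag⁺(aq) + Pb(s) → 2 Ag(s) + Pb²⁺(aq), the reaction quotient is Q = [Pb²⁺(aq)] / [Ag⁺(aq)]^2.
Isolating [Ag⁺(aq)] in Q = 10^{−0.372} yields log [Ag⁺(aq)] = 0.129, i.e. 1.3 M.

1.3 M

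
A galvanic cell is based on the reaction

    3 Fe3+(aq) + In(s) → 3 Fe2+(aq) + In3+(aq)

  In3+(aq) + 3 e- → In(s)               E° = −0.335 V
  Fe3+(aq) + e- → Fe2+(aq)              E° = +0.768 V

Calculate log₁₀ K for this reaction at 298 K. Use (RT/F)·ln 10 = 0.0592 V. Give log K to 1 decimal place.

log K = 55.9

The Fe³⁺/Fe²⁺ couple is reduced (cathode); E°cell = +0.768 − (−0.335) = +1.103 V with n = 3.
At equilibrium E = 0, so log K = nE°cell / 0.0592 = (3)(+1.103) / 0.0592 = 55.9.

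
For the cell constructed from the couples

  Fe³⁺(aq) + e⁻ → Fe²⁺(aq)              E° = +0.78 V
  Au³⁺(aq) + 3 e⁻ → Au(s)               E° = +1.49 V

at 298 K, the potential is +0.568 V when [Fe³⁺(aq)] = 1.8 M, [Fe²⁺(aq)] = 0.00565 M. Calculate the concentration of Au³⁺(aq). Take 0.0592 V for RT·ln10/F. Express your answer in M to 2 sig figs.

With Au³⁺/Au at the cathode and Fe³⁺/Fe²⁺ at the anode, E°cell = +1.49 − (+0.78) = +0.71 V (n = 3).
Rearranging E = E° − (0.0592/n)·log Q gives log Q = 3(+0.71 − (+0.568))/0.0592 = 7.196.
For Au³⁺(aq) + 3 Fe²⁺(aq) → Au(s) + 3 Fe³⁺(aq), the reaction quotient is Q = [Fe³⁺(aq)]^3 / ([Au³⁺(aq)]·[Fe²⁺(aq)]^3).
Solving for the unknown gives log [Au³⁺(aq)] = 0.314, so [Au³⁺(aq)] ≈ 2.1 M.

2.1 M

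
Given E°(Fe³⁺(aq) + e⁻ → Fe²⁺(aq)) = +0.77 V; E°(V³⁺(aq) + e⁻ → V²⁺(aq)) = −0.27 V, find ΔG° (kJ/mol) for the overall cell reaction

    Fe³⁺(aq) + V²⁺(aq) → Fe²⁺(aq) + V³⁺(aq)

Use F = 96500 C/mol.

In the reaction as written Fe³⁺(aq) is reduced, so the Fe³⁺/Fe²⁺ couple is the cathode and V³⁺/V²⁺ is the anode.
E°cell = +0.77 − (−0.27) = +1.04 V; balancing electrons gives n = 1.
ΔG° = −nFE°cell = −(1)(96500)(+1.04) J/mol = −100 kJ/mol.

−100 kJ/mol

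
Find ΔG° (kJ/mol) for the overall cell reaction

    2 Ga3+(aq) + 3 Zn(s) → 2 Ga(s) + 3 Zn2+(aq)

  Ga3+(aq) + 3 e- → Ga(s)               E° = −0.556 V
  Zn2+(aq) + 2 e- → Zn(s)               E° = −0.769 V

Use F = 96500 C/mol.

−123 kJ/mol

In the reaction as written Ga3+(aq) is reduced, so the Ga³⁺/Ga couple is the cathode and Zn²⁺/Zn is the anode.
E°cell = −0.556 − (−0.769) = +0.213 V; balancing electrons gives n = 6.
ΔG° = −nFE°cell = −(6)(96500)(+0.213) J/mol = −123 kJ/mol.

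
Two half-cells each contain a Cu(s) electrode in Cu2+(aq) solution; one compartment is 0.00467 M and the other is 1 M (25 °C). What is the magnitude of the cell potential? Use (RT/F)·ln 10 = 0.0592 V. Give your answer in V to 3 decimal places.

0.069 V

For a concentration cell E°cell = 0, since both electrodes use the same couple.
The compartment with the higher Cu2+(aq) concentration (1 M) acts as the cathode; ions are reduced there and produced at the dilute (0.00467 M) anode.
With n = 2, Ecell = −(0.0592/2)·log([dilute]/[conc]) = −(0.0592/2)·log(0.00467/1) = +0.069 V.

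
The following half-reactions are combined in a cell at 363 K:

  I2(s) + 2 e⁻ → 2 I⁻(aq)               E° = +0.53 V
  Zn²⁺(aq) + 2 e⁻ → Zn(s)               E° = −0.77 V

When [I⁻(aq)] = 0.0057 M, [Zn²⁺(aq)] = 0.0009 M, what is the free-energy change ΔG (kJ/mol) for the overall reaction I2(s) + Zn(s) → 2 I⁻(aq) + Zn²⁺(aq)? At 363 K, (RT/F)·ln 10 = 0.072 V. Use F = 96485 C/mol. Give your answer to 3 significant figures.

E°cell = +0.53 − (−0.77) = +1.30 V; the balanced reaction transfers n = 2 electrons.
Here Q = [I⁻(aq)]^2·[Zn²⁺(aq)] = 2.92×10^−8 (log Q = −7.534), giving E = +1.30 − (0.072/2)·(−7.534) = +1.5712 V.
ΔG = −nFE = −(2)(96485)(+1.5712) J/mol = −303 kJ/mol.

−303 kJ/mol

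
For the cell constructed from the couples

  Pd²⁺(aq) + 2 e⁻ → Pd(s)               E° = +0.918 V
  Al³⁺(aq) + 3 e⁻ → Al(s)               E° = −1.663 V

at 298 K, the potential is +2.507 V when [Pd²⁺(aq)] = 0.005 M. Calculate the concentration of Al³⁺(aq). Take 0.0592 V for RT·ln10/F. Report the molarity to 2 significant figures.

Pd²⁺/Pd is the cathode (higher E°); E°cell = +0.918 − (−1.663) = +2.581 V with n = 6.
From the Nernst equation, log Q = n(E° − E)/0.0592 = 6·(+2.581 − (+2.507))/0.0592 = 7.500.
For 3 Pd²⁺(aq) + 2 Al(s) → 3 Pd(s) + 2 Al³⁺(aq), the reaction quotient is Q = [Al³⁺(aq)]^2 / [Pd²⁺(aq)]^3.
Solving for the unknown gives log [Al³⁺(aq)] = 0.298, so [Al³⁺(aq)] ≈ 2.0 M.

2.0 M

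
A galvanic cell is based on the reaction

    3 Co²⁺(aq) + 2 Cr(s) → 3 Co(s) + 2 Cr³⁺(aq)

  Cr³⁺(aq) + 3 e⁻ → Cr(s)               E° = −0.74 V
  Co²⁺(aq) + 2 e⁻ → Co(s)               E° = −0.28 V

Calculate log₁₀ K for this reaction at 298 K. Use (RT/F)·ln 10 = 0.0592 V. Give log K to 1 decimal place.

The Co²⁺/Co couple is reduced (cathode); E°cell = −0.28 − (−0.74) = +0.46 V with n = 6.
At equilibrium E = 0, so log K = nE°cell / 0.0592 = (6)(+0.46) / 0.0592 = 46.6.

log K = 46.6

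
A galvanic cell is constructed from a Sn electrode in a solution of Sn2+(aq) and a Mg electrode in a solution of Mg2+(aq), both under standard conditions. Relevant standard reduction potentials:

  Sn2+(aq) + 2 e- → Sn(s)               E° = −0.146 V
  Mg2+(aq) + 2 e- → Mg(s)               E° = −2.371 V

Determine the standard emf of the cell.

Of the two couples in this cell, the one with the more positive reduction potential is reduced at the cathode: here that is Sn²⁺/Sn (−0.146 V); Mg²⁺/Mg (−2.371 V) is the anode.
E°cell = E°(cathode) − E°(anode) = −0.146 − (−2.371) = +2.225 V.

+2.225 V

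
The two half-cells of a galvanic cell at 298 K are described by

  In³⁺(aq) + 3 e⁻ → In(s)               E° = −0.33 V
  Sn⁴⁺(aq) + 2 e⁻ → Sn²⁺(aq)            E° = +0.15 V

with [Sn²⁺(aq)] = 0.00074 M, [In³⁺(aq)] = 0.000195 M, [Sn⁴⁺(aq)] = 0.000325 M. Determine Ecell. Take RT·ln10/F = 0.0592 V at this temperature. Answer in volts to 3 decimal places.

+0.543 V

Since E°(Sn⁴⁺/Sn²⁺) > E°(In³⁺/In), Sn⁴⁺/Sn²⁺ serves as the cathode.
E°cell = E°cat − E°an = +0.15 − (−0.33) = +0.48 V; n = 6.
Balancing gives 3 Sn⁴⁺(aq) + 2 In(s) → 3 Sn²⁺(aq) + 2 In³⁺(aq); hence Q = ([Sn²⁺(aq)]^3·[In³⁺(aq)]^2) / [Sn⁴⁺(aq)]^3 = 4.49×10^−7 (log Q = −6.348).
E = E° − (0.0592/n)·log Q = +0.48 − (0.0592/6)(−6.348) = +0.543 V.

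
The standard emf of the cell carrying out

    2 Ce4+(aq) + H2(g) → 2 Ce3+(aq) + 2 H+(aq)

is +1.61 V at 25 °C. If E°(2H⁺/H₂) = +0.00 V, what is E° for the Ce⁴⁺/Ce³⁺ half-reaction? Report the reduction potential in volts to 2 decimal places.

In the reaction as written the Ce⁴⁺/Ce³⁺ couple is reduced (cathode) and 2H⁺/H₂ is oxidized (anode), so E°cell = E°(Ce⁴⁺/Ce³⁺) − E°(2H⁺/H₂).
E°(Ce⁴⁺/Ce³⁺) = E°cell + E°(anode) = +1.61 + (+0.00) = +1.61 V.

+1.61 V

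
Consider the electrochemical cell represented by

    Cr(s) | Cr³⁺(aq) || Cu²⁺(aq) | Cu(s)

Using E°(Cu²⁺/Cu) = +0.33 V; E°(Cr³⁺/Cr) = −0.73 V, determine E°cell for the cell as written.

By convention the left-hand electrode in cell notation is the anode (oxidation) and the right-hand electrode is the cathode (reduction).
E°cell = E°(right) − E°(left) = +0.33 − (−0.73) = +1.06 V.

+1.06 V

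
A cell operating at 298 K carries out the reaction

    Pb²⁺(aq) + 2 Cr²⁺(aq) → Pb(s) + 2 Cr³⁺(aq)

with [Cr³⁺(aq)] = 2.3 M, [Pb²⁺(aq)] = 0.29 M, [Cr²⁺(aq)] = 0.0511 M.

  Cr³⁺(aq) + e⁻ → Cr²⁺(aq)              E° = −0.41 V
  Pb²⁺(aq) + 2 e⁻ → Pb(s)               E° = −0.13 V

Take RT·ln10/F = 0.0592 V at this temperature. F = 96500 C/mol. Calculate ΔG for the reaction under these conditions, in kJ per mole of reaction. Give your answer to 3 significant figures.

E°cell = −0.13 − (−0.41) = +0.28 V; the balanced reaction transfers n = 2 electrons.
Q = [Cr³⁺(aq)]^2 / ([Pb²⁺(aq)]·[Cr²⁺(aq)]^2) = 6.99×10^3, so log Q = 3.844 and E = +0.28 − (0.0592/2)(3.844) = +0.1662 V.
ΔG = −nFE = −(2)(96500)(+0.1662) J/mol = −32.1 kJ/mol.

−32.1 kJ/mol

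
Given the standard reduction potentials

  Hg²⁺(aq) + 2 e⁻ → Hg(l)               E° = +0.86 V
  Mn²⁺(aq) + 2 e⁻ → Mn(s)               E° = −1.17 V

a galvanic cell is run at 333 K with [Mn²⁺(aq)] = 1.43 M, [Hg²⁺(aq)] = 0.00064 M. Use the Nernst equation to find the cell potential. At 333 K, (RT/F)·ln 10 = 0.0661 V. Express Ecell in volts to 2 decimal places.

Hg²⁺/Hg is reduced (cathode, E° = +0.86 V) and Mn²⁺/Mn is oxidized (anode).
E°cell = +0.86 − (−1.17) = +2.03 V, with n = 2 electrons transferred.
For the overall reaction Hg²⁺(aq) + Mn(s) → Hg(l) + Mn²⁺(aq), Q = [Mn²⁺(aq)] / [Hg²⁺(aq)] = 2.23×10^3, giving log Q = 3.349.
Applying E = E° − (RT ln10/nF)·log Q gives +2.03 − (0.0661/2)(3.349) = +1.92 V.

+1.92 V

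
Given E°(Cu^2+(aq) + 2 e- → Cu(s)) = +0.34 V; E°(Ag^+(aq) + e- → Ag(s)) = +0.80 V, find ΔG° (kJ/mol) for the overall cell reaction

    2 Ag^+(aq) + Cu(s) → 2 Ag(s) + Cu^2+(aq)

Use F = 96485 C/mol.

In the reaction as written Ag^+(aq) is reduced, so the Ag⁺/Ag couple is the cathode and Cu²⁺/Cu is the anode.
E°cell = +0.80 − (+0.34) = +0.46 V; balancing electrons gives n = 2.
ΔG° = −nFE°cell = −(2)(96485)(+0.46) J/mol = −88.8 kJ/mol.

−88.8 kJ/mol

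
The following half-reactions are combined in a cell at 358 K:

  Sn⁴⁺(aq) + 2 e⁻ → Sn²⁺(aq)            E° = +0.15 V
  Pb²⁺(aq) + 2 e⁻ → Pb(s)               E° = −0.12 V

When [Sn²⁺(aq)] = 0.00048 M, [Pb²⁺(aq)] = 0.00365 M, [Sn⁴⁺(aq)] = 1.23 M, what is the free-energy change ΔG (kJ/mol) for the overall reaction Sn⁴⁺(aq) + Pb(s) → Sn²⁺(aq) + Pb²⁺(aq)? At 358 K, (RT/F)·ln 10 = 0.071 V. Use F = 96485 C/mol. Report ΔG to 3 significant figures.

−92.1 kJ/mol

E°cell = +0.15 − (−0.12) = +0.27 V; the balanced reaction transfers n = 2 electrons.
Here Q = ([Sn²⁺(aq)]·[Pb²⁺(aq)]) / [Sn⁴⁺(aq)] = 1.42×10^−6 (log Q = −5.846), giving E = +0.27 − (0.071/2)·(−5.846) = +0.4775 V.
Finally ΔG = −nFE = −(2)(96485 C/mol)(+0.4775 V) = −92.1 kJ/mol.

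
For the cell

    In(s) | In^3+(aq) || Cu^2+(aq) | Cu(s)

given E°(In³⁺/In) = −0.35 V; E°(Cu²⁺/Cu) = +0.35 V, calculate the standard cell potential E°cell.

+0.70 V

By convention the left-hand electrode in cell notation is the anode (oxidation) and the right-hand electrode is the cathode (reduction).
E°cell = E°(right) − E°(left) = +0.35 − (−0.35) = +0.70 V.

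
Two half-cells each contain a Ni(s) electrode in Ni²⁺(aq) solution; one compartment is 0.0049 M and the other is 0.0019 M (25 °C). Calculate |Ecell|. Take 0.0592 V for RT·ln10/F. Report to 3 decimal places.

For a concentration cell E°cell = 0, since both electrodes use the same couple.
The compartment with the higher Ni²⁺(aq) concentration (0.0049 M) acts as the cathode; ions are reduced there and produced at the dilute (0.0019 M) anode.
With n = 2, Ecell = −(0.0592/2)·log([dilute]/[conc]) = −(0.0592/2)·log(0.0019/0.0049) = +0.012 V.

0.012 V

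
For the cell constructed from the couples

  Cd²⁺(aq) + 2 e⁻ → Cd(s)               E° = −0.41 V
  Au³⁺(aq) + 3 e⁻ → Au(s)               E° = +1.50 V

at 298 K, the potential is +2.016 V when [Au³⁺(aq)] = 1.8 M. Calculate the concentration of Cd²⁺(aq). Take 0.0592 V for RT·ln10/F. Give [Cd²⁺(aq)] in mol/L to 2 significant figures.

0.00039 M

The Au³⁺/Au couple has the larger reduction potential, so it is the cathode: E°cell = +1.50 − (−0.41) = +1.91 V and n = 6.
Rearranging E = E° − (0.0592/n)·log Q gives log Q = 6(+1.91 − (+2.016))/0.0592 = −10.743.
Balancing electrons gives 2 Au³⁺(aq) + 3 Cd(s) → 2 Au(s) + 3 Cd²⁺(aq); thus Q = [Cd²⁺(aq)]^3 / [Au³⁺(aq)]^2.
Solving for the unknown gives log [Cd²⁺(aq)] = −3.411, so [Cd²⁺(aq)] ≈ 0.00039 M.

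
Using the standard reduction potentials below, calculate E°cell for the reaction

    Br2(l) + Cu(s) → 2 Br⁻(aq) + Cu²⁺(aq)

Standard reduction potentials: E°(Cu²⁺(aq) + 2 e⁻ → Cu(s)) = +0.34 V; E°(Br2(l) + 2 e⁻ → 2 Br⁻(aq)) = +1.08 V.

+0.74 V

Br2(l) gains electrons, so the Br₂/Br⁻ couple is the cathode; the Cu²⁺/Cu couple is the anode.
E°cell = E°(cathode) − E°(anode) = +1.08 − (+0.34) = +0.74 V.
The positive value indicates the reaction is spontaneous as written.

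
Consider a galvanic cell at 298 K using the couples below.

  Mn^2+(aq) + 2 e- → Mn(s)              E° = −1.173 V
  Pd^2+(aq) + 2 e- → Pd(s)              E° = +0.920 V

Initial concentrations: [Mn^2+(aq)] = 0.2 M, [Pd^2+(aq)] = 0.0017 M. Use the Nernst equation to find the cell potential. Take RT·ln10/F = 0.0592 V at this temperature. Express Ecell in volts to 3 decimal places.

+2.032 V

Pd²⁺/Pd is reduced (cathode, E° = +0.920 V) and Mn²⁺/Mn is oxidized (anode).
E°cell = +0.920 − (−1.173) = +2.093 V, with n = 2 electrons transferred.
The balanced reaction is Pd^2+(aq) + Mn(s) → Pd(s) + Mn^2+(aq), so Q = [Mn^2+(aq)] / [Pd^2+(aq)] = 118 and log Q = 2.071.
Applying E = E° − (RT ln10/nF)·log Q gives +2.093 − (0.0592/2)(2.071) = +2.032 V.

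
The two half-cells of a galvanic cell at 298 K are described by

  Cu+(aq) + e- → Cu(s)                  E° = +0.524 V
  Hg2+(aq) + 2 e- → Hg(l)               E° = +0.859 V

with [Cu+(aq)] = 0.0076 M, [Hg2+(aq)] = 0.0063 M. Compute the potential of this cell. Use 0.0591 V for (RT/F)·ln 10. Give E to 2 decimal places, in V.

The Hg²⁺/Hg couple has the more positive E°, so it is the cathode; Cu⁺/Cu is the anode.
E°cell = E°cat − E°an = +0.859 − (+0.524) = +0.335 V; n = 2.
Balancing gives Hg2+(aq) + 2 Cu(s) → Hg(l) + 2 Cu+(aq); hence Q = [Cu+(aq)]^2 / [Hg2+(aq)] = 0.00917 (log Q = −2.038).
By the Nernst equation, E = +0.335 − (0.0591/2)·(−2.038) = +0.40 V.

+0.40 V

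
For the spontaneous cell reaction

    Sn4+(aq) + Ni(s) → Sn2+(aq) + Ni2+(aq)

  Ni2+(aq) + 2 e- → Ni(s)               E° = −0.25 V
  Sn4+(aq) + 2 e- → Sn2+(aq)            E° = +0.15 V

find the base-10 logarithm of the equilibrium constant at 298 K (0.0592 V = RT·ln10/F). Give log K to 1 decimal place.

The Sn⁴⁺/Sn²⁺ couple is reduced (cathode); E°cell = +0.15 − (−0.25) = +0.40 V with n = 2.
At equilibrium E = 0, so log K = nE°cell / 0.0592 = (2)(+0.40) / 0.0592 = 13.5.

log K = 13.5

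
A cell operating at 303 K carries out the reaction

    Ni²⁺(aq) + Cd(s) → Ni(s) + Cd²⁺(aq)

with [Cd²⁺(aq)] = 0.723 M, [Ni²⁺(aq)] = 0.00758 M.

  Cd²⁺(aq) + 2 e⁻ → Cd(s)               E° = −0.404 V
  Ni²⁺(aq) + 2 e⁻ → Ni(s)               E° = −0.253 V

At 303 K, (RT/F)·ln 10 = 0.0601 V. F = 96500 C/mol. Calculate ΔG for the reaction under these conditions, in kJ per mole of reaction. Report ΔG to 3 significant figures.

−17.7 kJ/mol

E°cell = −0.253 − (−0.404) = +0.151 V; the balanced reaction transfers n = 2 electrons.
The reaction quotient is [Cd²⁺(aq)] / [Ni²⁺(aq)] = 95.4; by Nernst, E = +0.151 − (0.0601/2)(1.979) = +0.0915 V.
ΔG = −nFE = −(2)(96500)(+0.0915) J/mol = −17.7 kJ/mol.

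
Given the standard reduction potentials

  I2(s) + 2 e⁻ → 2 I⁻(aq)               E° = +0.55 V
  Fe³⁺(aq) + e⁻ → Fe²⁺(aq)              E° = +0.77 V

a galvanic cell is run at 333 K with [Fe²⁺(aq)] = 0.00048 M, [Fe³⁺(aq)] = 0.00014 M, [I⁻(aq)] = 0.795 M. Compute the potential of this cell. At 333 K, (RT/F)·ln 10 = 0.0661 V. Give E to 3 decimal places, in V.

+0.178 V

The Fe³⁺/Fe²⁺ couple has the more positive E°, so it is the cathode; I₂/I⁻ is the anode.
E°cell = +0.77 − (+0.55) = +0.22 V, with n = 2 electrons transferred.
The balanced reaction is 2 Fe³⁺(aq) + 2 I⁻(aq) → 2 Fe²⁺(aq) + I2(s), so Q = [Fe²⁺(aq)]^2 / ([Fe³⁺(aq)]^2·[I⁻(aq)]^2) = 18.6 and log Q = 1.269.
E = E° − (0.0661/n)·log Q = +0.22 − (0.0661/2)(1.269) = +0.178 V.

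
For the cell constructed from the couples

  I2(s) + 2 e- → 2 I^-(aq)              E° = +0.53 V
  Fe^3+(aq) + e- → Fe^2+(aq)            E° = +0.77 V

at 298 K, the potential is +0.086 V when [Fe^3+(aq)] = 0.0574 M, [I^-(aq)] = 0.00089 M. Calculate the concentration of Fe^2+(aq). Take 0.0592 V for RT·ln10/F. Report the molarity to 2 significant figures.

0.020 M

Fe³⁺/Fe²⁺ is the cathode (higher E°); E°cell = +0.77 − (+0.53) = +0.24 V with n = 2.
From the Nernst equation, log Q = n(E° − E)/0.0592 = 2·(+0.24 − (+0.086))/0.0592 = 5.203.
Balancing electrons gives 2 Fe^3+(aq) + 2 I^-(aq) → 2 Fe^2+(aq) + I2(s); thus Q = [Fe^2+(aq)]^2 / ([Fe^3+(aq)]^2·[I^-(aq)]^2).
Solving for the unknown gives log [Fe^2+(aq)] = −1.690, so [Fe^2+(aq)] ≈ 0.020 M.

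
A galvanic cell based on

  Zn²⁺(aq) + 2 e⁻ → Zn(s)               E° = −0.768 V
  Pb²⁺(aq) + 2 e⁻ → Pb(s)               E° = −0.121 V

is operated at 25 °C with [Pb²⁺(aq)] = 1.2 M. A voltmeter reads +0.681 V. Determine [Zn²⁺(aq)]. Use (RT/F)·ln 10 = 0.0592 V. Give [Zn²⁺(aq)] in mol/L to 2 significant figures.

With Pb²⁺/Pb at the cathode and Zn²⁺/Zn at the anode, E°cell = −0.121 − (−0.768) = +0.647 V (n = 2).
From the Nernst equation, log Q = n(E° − E)/0.0592 = 2·(+0.647 − (+0.681))/0.0592 = −1.149.
The balanced reaction is Pb²⁺(aq) + Zn(s) → Pb(s) + Zn²⁺(aq), so Q = [Zn²⁺(aq)] / [Pb²⁺(aq)].
Substituting the known concentrations and solving, log [Zn²⁺(aq)] = −1.070 and [Zn²⁺(aq)] = 0.085 M.

0.085 M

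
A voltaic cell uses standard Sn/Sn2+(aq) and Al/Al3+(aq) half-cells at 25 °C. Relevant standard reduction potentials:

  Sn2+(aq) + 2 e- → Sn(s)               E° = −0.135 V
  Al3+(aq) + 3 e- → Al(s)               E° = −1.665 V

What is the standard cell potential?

Of the two couples in this cell, the one with the more positive reduction potential is reduced at the cathode: here that is Sn²⁺/Sn (−0.135 V); Al³⁺/Al (−1.665 V) is the anode.
E°cell = E°(cathode) − E°(anode) = −0.135 − (−1.665) = +1.530 V.

+1.530 V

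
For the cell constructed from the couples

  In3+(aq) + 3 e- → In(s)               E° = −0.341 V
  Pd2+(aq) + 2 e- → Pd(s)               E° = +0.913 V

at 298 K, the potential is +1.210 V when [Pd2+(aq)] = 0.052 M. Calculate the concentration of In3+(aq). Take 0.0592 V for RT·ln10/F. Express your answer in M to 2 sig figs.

2.0 M

The Pd²⁺/Pd couple has the larger reduction potential, so it is the cathode: E°cell = +0.913 − (−0.341) = +1.254 V and n = 6.
From the Nernst equation, log Q = n(E° − E)/0.0592 = 6·(+1.254 − (+1.210))/0.0592 = 4.459.
The balanced reaction is 3 Pd2+(aq) + 2 In(s) → 3 Pd(s) + 2 In3+(aq), so Q = [In3+(aq)]^2 / [Pd2+(aq)]^3.
Substituting the known concentrations and solving, log [In3+(aq)] = 0.304 and [In3+(aq)] = 2.0 M.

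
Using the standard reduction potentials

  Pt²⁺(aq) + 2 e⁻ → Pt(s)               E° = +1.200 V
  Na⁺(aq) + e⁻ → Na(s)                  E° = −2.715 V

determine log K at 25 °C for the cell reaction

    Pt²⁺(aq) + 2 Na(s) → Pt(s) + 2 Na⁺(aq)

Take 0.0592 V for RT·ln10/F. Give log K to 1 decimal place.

log K = 132.3

The Pt²⁺/Pt couple is reduced (cathode); E°cell = +1.200 − (−2.715) = +3.915 V with n = 2.
At equilibrium E = 0, so log K = nE°cell / 0.0592 = (2)(+3.915) / 0.0592 = 132.3.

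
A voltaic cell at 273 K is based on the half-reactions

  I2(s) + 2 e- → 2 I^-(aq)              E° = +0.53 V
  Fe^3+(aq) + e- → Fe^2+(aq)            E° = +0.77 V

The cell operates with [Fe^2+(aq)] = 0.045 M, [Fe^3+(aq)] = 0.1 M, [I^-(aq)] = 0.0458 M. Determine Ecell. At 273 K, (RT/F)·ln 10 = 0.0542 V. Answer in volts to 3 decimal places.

+0.186 V

Since E°(Fe³⁺/Fe²⁺) > E°(I₂/I⁻), Fe³⁺/Fe²⁺ serves as the cathode.
E°cell = E°cat − E°an = +0.77 − (+0.53) = +0.24 V; n = 2.
For the overall reaction 2 Fe^3+(aq) + 2 I^-(aq) → 2 Fe^2+(aq) + I2(s), Q = [Fe^2+(aq)]^2 / ([Fe^3+(aq)]^2·[I^-(aq)]^2) = 96.5, giving log Q = 1.985.
E = E° − (0.0542/n)·log Q = +0.24 − (0.0542/2)(1.985) = +0.186 V.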